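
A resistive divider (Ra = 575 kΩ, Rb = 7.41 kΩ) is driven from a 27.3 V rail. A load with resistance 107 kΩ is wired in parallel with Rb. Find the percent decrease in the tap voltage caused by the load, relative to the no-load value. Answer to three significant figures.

The divider's output (Thévenin) resistance is Ra‖Rb = 7.316 kΩ.
Fractional drop under load = R_th/(R_th + R_L) = 7.316 / (7.316 + 107) = 0.06400.
So the output falls by 6.40 %.

6.40 %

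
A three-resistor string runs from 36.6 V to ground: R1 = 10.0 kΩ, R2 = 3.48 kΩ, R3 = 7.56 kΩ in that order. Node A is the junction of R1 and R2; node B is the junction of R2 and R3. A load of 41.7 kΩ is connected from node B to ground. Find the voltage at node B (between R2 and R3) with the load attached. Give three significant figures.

V ≈ 11.8 V

At node B, R3 is in parallel with the load: R3‖R_L = 6.400 kΩ.
Below node A the resistance is R2 + (R3‖R_L) = 9.880 kΩ, so V_A = 36.6 × 9.880/19.88 = 18.19 V.
Then V_B = V_A × (R3‖R_L)/(R2 + R3‖R_L) = 18.19 × 6.400/9.880 = 11.8 V.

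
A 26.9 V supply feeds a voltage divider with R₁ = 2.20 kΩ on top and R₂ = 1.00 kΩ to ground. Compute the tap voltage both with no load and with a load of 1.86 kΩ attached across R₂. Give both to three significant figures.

Unloaded: 8.41 V; loaded: 6.14 V

Open-circuit: V = 26.9 × 1.00/(2.20 + 1.00) = 8.41 V.
With the load, R₂ becomes R₂‖R_L = 0.6503 kΩ, so V = 26.9 × 0.6503/2.850 = 6.14 V.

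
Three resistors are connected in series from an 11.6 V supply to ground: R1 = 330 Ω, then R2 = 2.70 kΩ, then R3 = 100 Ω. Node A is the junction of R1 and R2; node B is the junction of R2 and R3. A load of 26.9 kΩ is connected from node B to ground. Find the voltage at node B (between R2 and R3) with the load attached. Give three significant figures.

V ≈ 0.369 V

At node B, R3 is in parallel with the load: R3‖R_L = 99.63 Ω.
Below node A the resistance is R2 + (R3‖R_L) = 2800 Ω, so V_A = 11.6 × 2800/3130 = 10.38 V.
Then V_B = V_A × (R3‖R_L)/(R2 + R3‖R_L) = 10.38 × 99.63/2800 = 0.369 V.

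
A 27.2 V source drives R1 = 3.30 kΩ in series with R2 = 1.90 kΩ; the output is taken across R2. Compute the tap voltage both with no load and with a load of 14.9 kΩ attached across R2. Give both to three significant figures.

Open-circuit: V = 27.2 × 1.90/(3.30 + 1.90) = 9.94 V.
With the load, R2 becomes R2‖R_L = 1.685 kΩ, so V = 27.2 × 1.685/4.985 = 9.19 V.

Unloaded: 9.94 V; loaded: 9.19 V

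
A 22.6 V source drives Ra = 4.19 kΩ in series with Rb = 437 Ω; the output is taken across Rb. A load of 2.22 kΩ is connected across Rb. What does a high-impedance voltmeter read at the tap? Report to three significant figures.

The load sits in parallel with Rb: Rb‖R_L = (437 × 2220) / (437 + 2220) = 365.1 Ω.
V_out = 22.6 × 365.1 / (4190 + 365.1) = 22.6 × 365.1/4555 = 1.81 V.
(Unloaded it would have been 2.13 V.)

V_out ≈ 1.81 V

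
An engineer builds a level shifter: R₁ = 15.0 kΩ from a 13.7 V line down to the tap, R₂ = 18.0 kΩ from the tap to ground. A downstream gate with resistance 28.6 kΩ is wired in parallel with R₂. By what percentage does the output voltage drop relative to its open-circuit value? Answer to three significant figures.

22.2 %

The divider's output (Thévenin) resistance is R₁‖R₂ = 8.182 kΩ.
Fractional drop under load = R_th/(R_th + R_L) = 8.182 / (8.182 + 28.6) = 0.2224.
So the output falls by 22.2 %.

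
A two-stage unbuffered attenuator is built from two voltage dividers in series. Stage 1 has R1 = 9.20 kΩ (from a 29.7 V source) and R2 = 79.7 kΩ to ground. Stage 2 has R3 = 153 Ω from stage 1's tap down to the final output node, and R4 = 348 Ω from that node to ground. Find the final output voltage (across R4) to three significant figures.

Stage 2 presents R3+R4 = 501.0 Ω as a load on stage 1's tap.
Stage 1's lower leg becomes R2‖(R3+R4) = 497.9 Ω, so V_mid = 29.7 × 497.9/9698 = 1.525 V.
Stage 2 is itself unloaded: V_out = V_mid × R4/(R3+R4) = 1.525 × 348/501.0 = 1.06 V.

V_out ≈ 1.06 V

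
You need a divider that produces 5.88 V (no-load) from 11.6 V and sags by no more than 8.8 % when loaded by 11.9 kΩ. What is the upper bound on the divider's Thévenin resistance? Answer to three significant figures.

R_th ≤ 1.15 kΩ

Loading drop = R_th/(R_th + R_L) ≤ 0.0880, so R_th ≤ R_L · ε/(1−ε) = 11.9 kΩ × 0.0880/0.9120 = 1.15 kΩ.
(Any R1, R2 with R2/(R1+R2) = 0.507 and R1‖R2 ≤ 1.15 kΩ will meet the spec.)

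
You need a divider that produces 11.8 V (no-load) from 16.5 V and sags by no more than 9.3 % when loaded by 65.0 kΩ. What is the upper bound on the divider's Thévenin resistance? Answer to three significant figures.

Loading drop = R_th/(R_th + R_L) ≤ 0.0930, so R_th ≤ R_L · ε/(1−ε) = 65.0 kΩ × 0.0930/0.9070 = 6.66 kΩ.
(Any R1, R2 with R2/(R1+R2) = 0.715 and R1‖R2 ≤ 6.66 kΩ will meet the spec.)

R_th ≤ 6.66 kΩ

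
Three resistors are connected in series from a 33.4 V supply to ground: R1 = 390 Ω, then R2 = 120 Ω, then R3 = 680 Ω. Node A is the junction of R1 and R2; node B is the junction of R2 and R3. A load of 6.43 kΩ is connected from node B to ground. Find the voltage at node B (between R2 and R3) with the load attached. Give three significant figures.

At node B, R3 is in parallel with the load: R3‖R_L = 615.0 Ω.
Below node A the resistance is R2 + (R3‖R_L) = 735.0 Ω, so V_A = 33.4 × 735.0/1125 = 21.82 V.
Then V_B = V_A × (R3‖R_L)/(R2 + R3‖R_L) = 21.82 × 615.0/735.0 = 18.3 V.

V ≈ 18.3 V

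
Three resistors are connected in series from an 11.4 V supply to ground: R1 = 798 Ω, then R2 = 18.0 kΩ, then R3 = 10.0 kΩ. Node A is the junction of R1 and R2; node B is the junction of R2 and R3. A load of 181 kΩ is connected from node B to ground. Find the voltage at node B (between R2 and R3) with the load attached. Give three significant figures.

V ≈ 3.82 V

At node B, R3 is in parallel with the load: R3‖R_L = 9476 Ω.
Below node A the resistance is R2 + (R3‖R_L) = 27480 Ω, so V_A = 11.4 × 27480/28270 = 11.08 V.
Then V_B = V_A × (R3‖R_L)/(R2 + R3‖R_L) = 11.08 × 9476/27480 = 3.82 V.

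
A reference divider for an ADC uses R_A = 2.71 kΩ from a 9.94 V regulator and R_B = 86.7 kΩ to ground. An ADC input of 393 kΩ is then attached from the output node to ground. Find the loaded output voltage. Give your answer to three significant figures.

The load sits in parallel with R_B: R_B‖R_L = (86.7 × 393) / (86.7 + 393) = 71.03 kΩ.
V_out = 9.94 × 71.03 / (2.71 + 71.03) = 9.94 × 71.03/73.74 = 9.57 V.

V_out ≈ 9.57 V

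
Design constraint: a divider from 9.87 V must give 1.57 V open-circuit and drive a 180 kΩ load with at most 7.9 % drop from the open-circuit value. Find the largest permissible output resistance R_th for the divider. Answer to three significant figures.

Loading drop = R_th/(R_th + R_L) ≤ 0.0790, so R_th ≤ R_L · ε/(1−ε) = 180 kΩ × 0.0790/0.9210 = 15.4 kΩ.
(Any R1, R2 with R2/(R1+R2) = 0.159 and R1‖R2 ≤ 15.4 kΩ will meet the spec.)

R_th ≤ 15.4 kΩ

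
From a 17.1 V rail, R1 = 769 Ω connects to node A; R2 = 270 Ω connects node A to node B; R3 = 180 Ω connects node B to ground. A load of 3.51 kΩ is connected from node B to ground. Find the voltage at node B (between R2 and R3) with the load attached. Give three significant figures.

V ≈ 2.42 V

At node B, R3 is in parallel with the load: R3‖R_L = 171.2 Ω.
Below node A the resistance is R2 + (R3‖R_L) = 441.2 Ω, so V_A = 17.1 × 441.2/1210 = 6.234 V.
Then V_B = V_A × (R3‖R_L)/(R2 + R3‖R_L) = 6.234 × 171.2/441.2 = 2.42 V.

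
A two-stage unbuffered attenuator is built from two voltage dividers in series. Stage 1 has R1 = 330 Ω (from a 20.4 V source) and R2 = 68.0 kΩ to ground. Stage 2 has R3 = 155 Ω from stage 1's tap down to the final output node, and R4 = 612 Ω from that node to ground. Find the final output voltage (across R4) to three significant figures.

V_out ≈ 11.3 V

Stage 2 presents R3+R4 = 767.0 Ω as a load on stage 1's tap.
Stage 1's lower leg becomes R2‖(R3+R4) = 758.4 Ω, so V_mid = 20.4 × 758.4/1088 = 14.22 V.
Stage 2 is itself unloaded: V_out = V_mid × R4/(R3+R4) = 14.22 × 612/767.0 = 11.3 V.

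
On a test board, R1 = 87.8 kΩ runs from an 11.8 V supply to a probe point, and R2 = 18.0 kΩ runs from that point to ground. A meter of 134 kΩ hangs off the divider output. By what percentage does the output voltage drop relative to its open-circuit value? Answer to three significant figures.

The divider's output (Thévenin) resistance is R1‖R2 = 14.94 kΩ.
Fractional drop under load = R_th/(R_th + R_L) = 14.94 / (14.94 + 134) = 0.1003.
So the output falls by 10.0 %.

10.0 %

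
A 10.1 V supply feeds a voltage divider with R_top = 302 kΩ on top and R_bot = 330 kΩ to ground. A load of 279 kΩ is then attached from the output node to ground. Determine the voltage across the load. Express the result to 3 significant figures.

V_out ≈ 3.37 V

The load sits in parallel with R_bot: R_bot‖R_L = (330 × 279) / (330 + 279) = 151.2 kΩ.
V_out = 10.1 × 151.2 / (302 + 151.2) = 10.1 × 151.2/453.2 = 3.37 V.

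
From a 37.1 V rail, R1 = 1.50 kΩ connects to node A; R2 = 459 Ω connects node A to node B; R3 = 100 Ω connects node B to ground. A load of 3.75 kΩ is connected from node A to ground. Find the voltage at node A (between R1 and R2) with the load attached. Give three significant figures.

V ≈ 9.09 V

Below node A the series string R2+R3 = 559.0 Ω sits in parallel with the 3750 Ω load: 486.5 Ω.
V_A = 37.1 × 486.5/(1500 + 486.5) = 9.09 V.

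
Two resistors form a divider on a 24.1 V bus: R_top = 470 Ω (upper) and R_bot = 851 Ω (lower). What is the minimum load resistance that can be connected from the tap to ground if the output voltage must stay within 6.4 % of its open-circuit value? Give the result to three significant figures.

Output resistance R_th = R_top‖R_bot = (470 × 851)/1321 = 302.8 Ω.
The fractional drop is R_th/(R_th + R_L); requiring this ≤ 0.0640 gives R_L ≥ R_th(1/0.0640 − 1) = 302.8 × 14.62 = 4.43 kΩ.

R_L(min) ≈ 4.43 kΩ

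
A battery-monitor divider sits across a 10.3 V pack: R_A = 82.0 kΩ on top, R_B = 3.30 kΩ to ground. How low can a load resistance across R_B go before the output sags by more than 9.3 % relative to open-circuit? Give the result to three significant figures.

Output resistance R_th = R_A‖R_B = (82.0 × 3.30)/85.30 = 3.172 kΩ.
The fractional drop is R_th/(R_th + R_L); requiring this ≤ 0.0930 gives R_L ≥ R_th(1/0.0930 − 1) = 3.172 × 9.753 = 30.9 kΩ.

R_L(min) ≈ 30.9 kΩ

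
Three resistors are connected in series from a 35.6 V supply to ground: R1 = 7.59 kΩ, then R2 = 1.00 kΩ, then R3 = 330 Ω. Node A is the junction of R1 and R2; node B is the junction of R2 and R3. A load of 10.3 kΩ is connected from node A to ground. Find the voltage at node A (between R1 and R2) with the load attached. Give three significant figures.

Below node A the series string R2+R3 = 1330 Ω sits in parallel with the 10300 Ω load: 1178 Ω.
V_A = 35.6 × 1178/(7590 + 1178) = 4.78 V.

V ≈ 4.78 V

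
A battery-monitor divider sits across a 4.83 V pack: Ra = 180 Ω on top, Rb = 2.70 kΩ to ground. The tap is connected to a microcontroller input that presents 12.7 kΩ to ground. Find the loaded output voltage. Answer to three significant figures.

The load sits in parallel with Rb: Rb‖R_L = (2700 × 12700) / (2700 + 12700) = 2227 Ω.
V_out = 4.83 × 2227 / (180 + 2227) = 4.83 × 2227/2407 = 4.47 V.

V_out ≈ 4.47 V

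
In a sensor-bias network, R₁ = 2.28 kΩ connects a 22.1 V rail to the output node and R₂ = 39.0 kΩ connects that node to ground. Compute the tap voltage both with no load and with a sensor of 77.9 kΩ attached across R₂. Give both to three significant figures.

Unloaded: 20.9 V; loaded: 20.3 V

Open-circuit: V = 22.1 × 39.0/(2.28 + 39.0) = 20.9 V.
With the load, R₂ becomes R₂‖R_L = 25.99 kΩ, so V = 22.1 × 25.99/28.27 = 20.3 V.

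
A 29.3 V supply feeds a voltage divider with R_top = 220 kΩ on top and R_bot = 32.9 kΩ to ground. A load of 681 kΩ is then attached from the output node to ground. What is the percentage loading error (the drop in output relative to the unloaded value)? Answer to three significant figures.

The divider's output (Thévenin) resistance is R_top‖R_bot = 28.62 kΩ.
Fractional drop under load = R_th/(R_th + R_L) = 28.62 / (28.62 + 681) = 0.04033.
So the output falls by 4.03 %.

4.03 %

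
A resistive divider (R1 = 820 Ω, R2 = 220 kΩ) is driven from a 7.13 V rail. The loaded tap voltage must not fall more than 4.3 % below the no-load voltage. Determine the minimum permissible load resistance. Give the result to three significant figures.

Output resistance R_th = R1‖R2 = (820 × 220000)/220800 = 817.0 Ω.
The fractional drop is R_th/(R_th + R_L); requiring this ≤ 0.0430 gives R_L ≥ R_th(1/0.0430 − 1) = 817.0 × 22.26 = 18.2 kΩ.

R_L(min) ≈ 18.2 kΩ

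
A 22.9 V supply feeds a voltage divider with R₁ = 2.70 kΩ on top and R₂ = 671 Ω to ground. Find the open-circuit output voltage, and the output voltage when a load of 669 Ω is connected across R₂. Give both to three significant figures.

Unloaded: 4.56 V; loaded: 2.53 V

Open-circuit: V = 22.9 × 671/(2700 + 671) = 4.56 V.
With the load, R₂ becomes R₂‖R_L = 335.0 Ω, so V = 22.9 × 335.0/3035 = 2.53 V.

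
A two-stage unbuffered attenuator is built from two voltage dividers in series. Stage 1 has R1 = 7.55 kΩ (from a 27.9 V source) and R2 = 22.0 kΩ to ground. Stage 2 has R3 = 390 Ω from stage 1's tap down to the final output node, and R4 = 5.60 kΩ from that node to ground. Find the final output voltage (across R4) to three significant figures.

Stage 2 presents R3+R4 = 5990 Ω as a load on stage 1's tap.
Stage 1's lower leg becomes R2‖(R3+R4) = 4708 Ω, so V_mid = 27.9 × 4708/12260 = 10.72 V.
Stage 2 is itself unloaded: V_out = V_mid × R4/(R3+R4) = 10.72 × 5600/5990 = 10.0 V.

V_out ≈ 10.0 V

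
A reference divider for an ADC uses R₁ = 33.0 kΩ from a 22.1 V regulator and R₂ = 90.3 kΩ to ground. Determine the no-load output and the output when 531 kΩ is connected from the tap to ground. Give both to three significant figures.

Unloaded: 16.2 V; loaded: 15.5 V

Open-circuit: V = 22.1 × 90.3/(33.0 + 90.3) = 16.2 V.
With the load, R₂ becomes R₂‖R_L = 77.18 kΩ, so V = 22.1 × 77.18/110.2 = 15.5 V.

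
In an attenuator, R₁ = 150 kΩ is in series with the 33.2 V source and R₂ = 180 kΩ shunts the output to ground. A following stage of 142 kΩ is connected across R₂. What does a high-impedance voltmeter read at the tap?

V_out ≈ 11.5 V

The load sits in parallel with R₂: R₂‖R_L = (180 × 142) / (180 + 142) = 79.38 kΩ.
V_out = 33.2 × 79.38 / (150 + 79.38) = 33.2 × 79.38/229.4 = 11.5 V.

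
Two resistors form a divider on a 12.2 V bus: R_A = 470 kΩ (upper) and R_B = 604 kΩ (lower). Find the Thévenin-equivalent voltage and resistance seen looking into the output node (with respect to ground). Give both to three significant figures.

V_th = 6.86 V, R_th = 264 kΩ

V_th is the open-circuit tap voltage: 12.2 × 604/(470 + 604) = 6.86 V.
With the supply zeroed, R_A and R_B appear in parallel from the tap: R_th = R_A‖R_B = (470 × 604)/1074 = 264 kΩ.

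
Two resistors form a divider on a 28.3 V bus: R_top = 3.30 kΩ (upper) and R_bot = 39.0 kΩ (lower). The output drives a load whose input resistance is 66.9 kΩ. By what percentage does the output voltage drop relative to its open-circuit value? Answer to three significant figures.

4.35 %

The divider's output (Thévenin) resistance is R_top‖R_bot = 3.043 kΩ.
Fractional drop under load = R_th/(R_th + R_L) = 3.043 / (3.043 + 66.9) = 0.04350.
So the output falls by 4.35 %.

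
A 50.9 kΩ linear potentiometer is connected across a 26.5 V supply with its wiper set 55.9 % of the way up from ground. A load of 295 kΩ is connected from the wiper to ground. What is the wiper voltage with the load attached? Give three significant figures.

The wiper splits the pot into (1−α)R = 22.45 kΩ above and αR = 28.45 kΩ below.
Lower section ‖ load = 25.95 kΩ.
V_wiper = 26.5 × 25.95/(22.45 + 25.95) = 14.2 V.

V ≈ 14.2 V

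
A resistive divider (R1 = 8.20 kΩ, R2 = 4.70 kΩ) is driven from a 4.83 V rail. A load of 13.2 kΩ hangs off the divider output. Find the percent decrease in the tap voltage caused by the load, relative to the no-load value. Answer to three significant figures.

18.5 %

The divider's output (Thévenin) resistance is R1‖R2 = 2.988 kΩ.
Fractional drop under load = R_th/(R_th + R_L) = 2.988 / (2.988 + 13.2) = 0.1846.
So the output falls by 18.5 %.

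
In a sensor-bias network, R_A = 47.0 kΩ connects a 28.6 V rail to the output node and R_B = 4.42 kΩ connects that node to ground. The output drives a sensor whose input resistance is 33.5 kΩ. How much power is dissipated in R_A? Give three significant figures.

Total resistance from the source is R_A + (R_B‖R_L) = 50.90 kΩ, so I = 28.6/50.90 kΩ = 0.5618 mA.
P = I²·R_A = (0.5618 mA)² × 47.0 kΩ = 14.8 mW.

P ≈ 14.8 mW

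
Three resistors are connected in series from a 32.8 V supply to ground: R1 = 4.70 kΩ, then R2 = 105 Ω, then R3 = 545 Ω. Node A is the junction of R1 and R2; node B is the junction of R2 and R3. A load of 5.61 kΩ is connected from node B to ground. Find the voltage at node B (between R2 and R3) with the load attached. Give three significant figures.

V ≈ 3.07 V

At node B, R3 is in parallel with the load: R3‖R_L = 496.7 Ω.
Below node A the resistance is R2 + (R3‖R_L) = 601.7 Ω, so V_A = 32.8 × 601.7/5302 = 3.723 V.
Then V_B = V_A × (R3‖R_L)/(R2 + R3‖R_L) = 3.723 × 496.7/601.7 = 3.07 V.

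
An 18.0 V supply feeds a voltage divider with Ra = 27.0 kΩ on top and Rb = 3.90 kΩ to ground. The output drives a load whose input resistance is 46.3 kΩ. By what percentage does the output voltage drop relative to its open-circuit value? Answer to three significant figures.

6.86 %

The divider's output (Thévenin) resistance is Ra‖Rb = 3.408 kΩ.
Fractional drop under load = R_th/(R_th + R_L) = 3.408 / (3.408 + 46.3) = 0.06856.
So the output falls by 6.86 %.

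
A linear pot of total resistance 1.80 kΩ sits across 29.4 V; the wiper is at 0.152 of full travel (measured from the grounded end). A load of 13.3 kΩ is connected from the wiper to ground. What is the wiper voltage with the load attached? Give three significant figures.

The wiper splits the pot into (1−α)R = 1526 Ω above and αR = 273.6 Ω below.
Lower section ‖ load = 268.1 Ω.
V_wiper = 29.4 × 268.1/(1526 + 268.1) = 4.39 V.

V ≈ 4.39 V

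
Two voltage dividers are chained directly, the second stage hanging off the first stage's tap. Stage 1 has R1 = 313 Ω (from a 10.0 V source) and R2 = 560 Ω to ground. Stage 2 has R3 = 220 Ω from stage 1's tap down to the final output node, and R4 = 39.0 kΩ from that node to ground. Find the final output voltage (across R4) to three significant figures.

Stage 2 presents R3+R4 = 39220 Ω as a load on stage 1's tap.
Stage 1's lower leg becomes R2‖(R3+R4) = 552.1 Ω, so V_mid = 10.0 × 552.1/865.1 = 6.382 V.
Stage 2 is itself unloaded: V_out = V_mid × R4/(R3+R4) = 6.382 × 39000/39220 = 6.35 V.

V_out ≈ 6.35 V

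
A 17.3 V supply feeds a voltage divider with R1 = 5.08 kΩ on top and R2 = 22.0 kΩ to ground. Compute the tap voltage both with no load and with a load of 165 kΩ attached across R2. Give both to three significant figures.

Open-circuit: V = 17.3 × 22.0/(5.08 + 22.0) = 14.1 V.
With the load, R2 becomes R2‖R_L = 19.41 kΩ, so V = 17.3 × 19.41/24.49 = 13.7 V.

Unloaded: 14.1 V; loaded: 13.7 V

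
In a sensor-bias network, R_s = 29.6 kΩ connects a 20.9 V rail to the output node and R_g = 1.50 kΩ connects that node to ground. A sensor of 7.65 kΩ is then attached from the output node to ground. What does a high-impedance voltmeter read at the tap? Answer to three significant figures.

The load sits in parallel with R_g: R_g‖R_L = (1.50 × 7.65) / (1.50 + 7.65) = 1.254 kΩ.
V_out = 20.9 × 1.254 / (29.6 + 1.254) = 20.9 × 1.254/30.85 = 0.850 V.
(Unloaded it would have been 1.01 V.)

V_out ≈ 0.850 V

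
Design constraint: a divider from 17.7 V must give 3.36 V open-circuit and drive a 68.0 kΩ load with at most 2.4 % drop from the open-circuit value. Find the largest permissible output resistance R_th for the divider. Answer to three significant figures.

R_th ≤ 1.67 kΩ

Loading drop = R_th/(R_th + R_L) ≤ 0.0240, so R_th ≤ R_L · ε/(1−ε) = 68.0 kΩ × 0.0240/0.9760 = 1.67 kΩ.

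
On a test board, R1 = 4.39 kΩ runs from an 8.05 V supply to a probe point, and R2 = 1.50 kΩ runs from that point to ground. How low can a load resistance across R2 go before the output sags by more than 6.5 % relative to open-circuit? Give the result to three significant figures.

R_L(min) ≈ 16.1 kΩ

Output resistance R_th = R1‖R2 = (4.39 × 1.50)/5.890 = 1.118 kΩ.
The fractional drop is R_th/(R_th + R_L); requiring this ≤ 0.0650 gives R_L ≥ R_th(1/0.0650 − 1) = 1.118 × 14.38 = 16.1 kΩ.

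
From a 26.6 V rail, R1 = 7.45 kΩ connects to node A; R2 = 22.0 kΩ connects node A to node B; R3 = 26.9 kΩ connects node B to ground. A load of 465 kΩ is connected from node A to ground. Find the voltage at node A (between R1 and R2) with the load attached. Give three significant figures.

V ≈ 22.8 V

Below node A the series string R2+R3 = 48.90 kΩ sits in parallel with the 465 kΩ load: 44.25 kΩ.
V_A = 26.6 × 44.25/(7.45 + 44.25) = 22.8 V.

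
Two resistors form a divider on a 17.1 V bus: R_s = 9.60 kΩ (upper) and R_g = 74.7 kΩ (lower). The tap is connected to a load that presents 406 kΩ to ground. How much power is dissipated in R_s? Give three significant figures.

Total resistance from the source is R_s + (R_g‖R_L) = 72.69 kΩ, so I = 17.1/72.69 kΩ = 0.2352 mA.
P = I²·R_s = (0.2352 mA)² × 9.60 kΩ = 0.531 mW.

P ≈ 0.531 mW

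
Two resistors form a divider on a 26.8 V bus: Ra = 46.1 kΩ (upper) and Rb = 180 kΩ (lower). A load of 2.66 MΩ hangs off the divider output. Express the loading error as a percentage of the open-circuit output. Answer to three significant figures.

The divider's output (Thévenin) resistance is Ra‖Rb = 36.70 kΩ.
Fractional drop under load = R_th/(R_th + R_L) = 36.70 / (36.70 + 2660) = 0.01361.
So the output falls by 1.36 %.

1.36 %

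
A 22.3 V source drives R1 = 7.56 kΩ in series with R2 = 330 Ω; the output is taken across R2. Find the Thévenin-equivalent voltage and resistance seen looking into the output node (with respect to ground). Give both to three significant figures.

V_th = 0.933 V, R_th = 316 Ω

V_th is the open-circuit tap voltage: 22.3 × 330/(7560 + 330) = 0.933 V.
With the supply zeroed, R1 and R2 appear in parallel from the tap: R_th = R1‖R2 = (7560 × 330)/7890 = 316 Ω.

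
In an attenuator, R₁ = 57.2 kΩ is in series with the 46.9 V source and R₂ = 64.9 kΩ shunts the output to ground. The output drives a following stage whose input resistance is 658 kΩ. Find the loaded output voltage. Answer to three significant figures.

The load sits in parallel with R₂: R₂‖R_L = (64.9 × 658) / (64.9 + 658) = 59.07 kΩ.
V_out = 46.9 × 59.07 / (57.2 + 59.07) = 46.9 × 59.07/116.3 = 23.8 V.
(Unloaded it would have been 24.9 V.)

V_out ≈ 23.8 V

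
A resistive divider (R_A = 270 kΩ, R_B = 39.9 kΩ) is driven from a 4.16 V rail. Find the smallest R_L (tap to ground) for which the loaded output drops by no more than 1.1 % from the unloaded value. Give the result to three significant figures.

R_L(min) ≈ 3.13 MΩ

Output resistance R_th = R_A‖R_B = (270 × 39.9)/309.9 = 34.76 kΩ.
The fractional drop is R_th/(R_th + R_L); requiring this ≤ 0.0110 gives R_L ≥ R_th(1/0.0110 − 1) = 34.76 × 89.91 = 3.13 MΩ.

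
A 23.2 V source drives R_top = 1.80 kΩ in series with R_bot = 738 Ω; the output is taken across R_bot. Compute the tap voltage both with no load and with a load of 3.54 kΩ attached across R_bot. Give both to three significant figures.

Unloaded: 6.75 V; loaded: 5.88 V

Open-circuit: V = 23.2 × 738/(1800 + 738) = 6.75 V.
With the load, R_bot becomes R_bot‖R_L = 610.7 Ω, so V = 23.2 × 610.7/2411 = 5.88 V.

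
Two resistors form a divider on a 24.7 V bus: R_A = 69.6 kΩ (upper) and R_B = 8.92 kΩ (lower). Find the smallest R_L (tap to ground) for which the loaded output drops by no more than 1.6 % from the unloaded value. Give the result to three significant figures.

R_L(min) ≈ 486 kΩ

Output resistance R_th = R_A‖R_B = (69.6 × 8.92)/78.52 = 7.907 kΩ.
The fractional drop is R_th/(R_th + R_L); requiring this ≤ 0.0160 gives R_L ≥ R_th(1/0.0160 − 1) = 7.907 × 61.50 = 486 kΩ.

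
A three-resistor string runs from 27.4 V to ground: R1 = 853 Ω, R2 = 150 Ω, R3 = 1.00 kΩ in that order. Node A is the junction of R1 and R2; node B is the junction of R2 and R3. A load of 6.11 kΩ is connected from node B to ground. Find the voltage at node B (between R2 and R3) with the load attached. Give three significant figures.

At node B, R3 is in parallel with the load: R3‖R_L = 859.4 Ω.
Below node A the resistance is R2 + (R3‖R_L) = 1009 Ω, so V_A = 27.4 × 1009/1862 = 14.85 V.
Then V_B = V_A × (R3‖R_L)/(R2 + R3‖R_L) = 14.85 × 859.4/1009 = 12.6 V.

V ≈ 12.6 V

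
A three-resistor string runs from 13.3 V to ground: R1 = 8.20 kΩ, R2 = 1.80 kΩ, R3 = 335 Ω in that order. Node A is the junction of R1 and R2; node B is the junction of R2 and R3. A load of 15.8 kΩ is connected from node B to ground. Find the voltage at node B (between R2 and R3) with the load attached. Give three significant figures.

V ≈ 0.422 V

At node B, R3 is in parallel with the load: R3‖R_L = 328.0 Ω.
Below node A the resistance is R2 + (R3‖R_L) = 2128 Ω, so V_A = 13.3 × 2128/10330 = 2.740 V.
Then V_B = V_A × (R3‖R_L)/(R2 + R3‖R_L) = 2.740 × 328.0/2128 = 0.422 V.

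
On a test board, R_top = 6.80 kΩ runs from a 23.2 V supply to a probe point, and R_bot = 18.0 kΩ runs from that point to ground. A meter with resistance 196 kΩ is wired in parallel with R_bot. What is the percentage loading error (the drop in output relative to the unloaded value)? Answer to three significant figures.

2.46 %

The divider's output (Thévenin) resistance is R_top‖R_bot = 4.935 kΩ.
Fractional drop under load = R_th/(R_th + R_L) = 4.935 / (4.935 + 196) = 0.02456.
So the output falls by 2.46 %.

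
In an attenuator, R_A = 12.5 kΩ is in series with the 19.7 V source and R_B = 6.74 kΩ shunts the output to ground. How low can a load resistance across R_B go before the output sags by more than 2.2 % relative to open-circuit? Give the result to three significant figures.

Output resistance R_th = R_A‖R_B = (12.5 × 6.74)/19.24 = 4.379 kΩ.
The fractional drop is R_th/(R_th + R_L); requiring this ≤ 0.0220 gives R_L ≥ R_th(1/0.0220 − 1) = 4.379 × 44.45 = 195 kΩ.

R_L(min) ≈ 195 kΩ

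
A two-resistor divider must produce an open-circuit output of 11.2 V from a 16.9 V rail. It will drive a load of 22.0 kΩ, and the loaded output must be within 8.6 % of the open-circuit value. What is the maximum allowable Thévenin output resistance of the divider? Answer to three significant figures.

R_th ≤ 2.07 kΩ

Loading drop = R_th/(R_th + R_L) ≤ 0.0860, so R_th ≤ R_L · ε/(1−ε) = 22.0 kΩ × 0.0860/0.9140 = 2.07 kΩ.
(Any R1, R2 with R2/(R1+R2) = 0.663 and R1‖R2 ≤ 2.07 kΩ will meet the spec.)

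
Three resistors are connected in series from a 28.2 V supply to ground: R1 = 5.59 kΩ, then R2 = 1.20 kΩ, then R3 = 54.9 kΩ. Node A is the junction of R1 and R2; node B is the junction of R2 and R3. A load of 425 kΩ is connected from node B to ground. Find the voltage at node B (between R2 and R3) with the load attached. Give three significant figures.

V ≈ 24.7 V

At node B, R3 is in parallel with the load: R3‖R_L = 48.62 kΩ.
Below node A the resistance is R2 + (R3‖R_L) = 49.82 kΩ, so V_A = 28.2 × 49.82/55.41 = 25.36 V.
Then V_B = V_A × (R3‖R_L)/(R2 + R3‖R_L) = 25.36 × 48.62/49.82 = 24.7 V.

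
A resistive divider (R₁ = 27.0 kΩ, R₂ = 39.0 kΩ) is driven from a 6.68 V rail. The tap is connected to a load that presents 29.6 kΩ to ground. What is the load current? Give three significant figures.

I_L ≈ 0.0866 mA

R₂‖R_L = 16.83 kΩ; V_out = 6.68 × 16.83/43.83 = 2.565 V.
I_L = V_out / R_L = 2.565 / 29.6 kΩ = 0.0866 mA.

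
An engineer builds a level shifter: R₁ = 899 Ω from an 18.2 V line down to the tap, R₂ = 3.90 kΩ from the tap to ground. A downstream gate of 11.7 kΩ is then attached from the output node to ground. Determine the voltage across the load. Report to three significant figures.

The load sits in parallel with R₂: R₂‖R_L = (3900 × 11700) / (3900 + 11700) = 2925 Ω.
V_out = 18.2 × 2925 / (899 + 2925) = 18.2 × 2925/3824 = 13.9 V.

V_out ≈ 13.9 V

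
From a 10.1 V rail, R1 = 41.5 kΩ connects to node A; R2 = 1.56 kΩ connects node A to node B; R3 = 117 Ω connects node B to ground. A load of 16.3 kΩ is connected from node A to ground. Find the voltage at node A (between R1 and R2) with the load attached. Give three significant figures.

Below node A the series string R2+R3 = 1677 Ω sits in parallel with the 16300 Ω load: 1521 Ω.
V_A = 10.1 × 1521/(41500 + 1521) = 0.357 V.

V ≈ 0.357 V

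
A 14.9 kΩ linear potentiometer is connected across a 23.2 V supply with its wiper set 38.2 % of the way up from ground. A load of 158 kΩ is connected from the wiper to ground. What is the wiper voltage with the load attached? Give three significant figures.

The wiper splits the pot into (1−α)R = 9.208 kΩ above and αR = 5.692 kΩ below.
Lower section ‖ load = 5.494 kΩ.
V_wiper = 23.2 × 5.494/(9.208 + 5.494) = 8.67 V.

V ≈ 8.67 V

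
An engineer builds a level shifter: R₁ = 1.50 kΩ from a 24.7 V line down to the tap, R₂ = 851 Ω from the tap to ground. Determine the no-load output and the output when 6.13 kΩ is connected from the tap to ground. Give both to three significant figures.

Open-circuit: V = 24.7 × 851/(1500 + 851) = 8.94 V.
With the load, R₂ becomes R₂‖R_L = 747.3 Ω, so V = 24.7 × 747.3/2247 = 8.21 V.

Unloaded: 8.94 V; loaded: 8.21 V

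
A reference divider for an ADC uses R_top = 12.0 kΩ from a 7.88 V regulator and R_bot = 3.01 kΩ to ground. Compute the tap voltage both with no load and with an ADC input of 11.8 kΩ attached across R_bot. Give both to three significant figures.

Open-circuit: V = 7.88 × 3.01/(12.0 + 3.01) = 1.58 V.
With the load, R_bot becomes R_bot‖R_L = 2.398 kΩ, so V = 7.88 × 2.398/14.40 = 1.31 V.

Unloaded: 1.58 V; loaded: 1.31 V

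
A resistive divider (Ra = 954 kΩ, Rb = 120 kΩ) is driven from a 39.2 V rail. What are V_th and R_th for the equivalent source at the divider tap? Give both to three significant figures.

V_th is the open-circuit tap voltage: 39.2 × 120/(954 + 120) = 4.38 V.
With the supply zeroed, Ra and Rb appear in parallel from the tap: R_th = Ra‖Rb = (954 × 120)/1074 = 107 kΩ.

V_th = 4.38 V, R_th = 107 kΩ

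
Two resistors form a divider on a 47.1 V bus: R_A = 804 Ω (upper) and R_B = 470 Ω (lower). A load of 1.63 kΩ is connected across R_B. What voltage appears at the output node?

V_out ≈ 14.7 V

The load sits in parallel with R_B: R_B‖R_L = (470 × 1630) / (470 + 1630) = 364.8 Ω.
V_out = 47.1 × 364.8 / (804 + 364.8) = 47.1 × 364.8/1169 = 14.7 V.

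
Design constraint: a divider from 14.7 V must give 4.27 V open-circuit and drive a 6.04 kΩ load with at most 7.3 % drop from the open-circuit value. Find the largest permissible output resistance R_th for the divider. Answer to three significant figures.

R_th ≤ 476 Ω

Loading drop = R_th/(R_th + R_L) ≤ 0.0730, so R_th ≤ R_L · ε/(1−ε) = 6.04 kΩ × 0.0730/0.9270 = 476 Ω.
(Any R1, R2 with R2/(R1+R2) = 0.290 and R1‖R2 ≤ 476 Ω will meet the spec.)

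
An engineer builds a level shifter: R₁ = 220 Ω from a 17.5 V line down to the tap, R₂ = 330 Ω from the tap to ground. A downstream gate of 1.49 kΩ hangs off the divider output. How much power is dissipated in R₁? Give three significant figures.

Total resistance from the source is R₁ + (R₂‖R_L) = 490.2 Ω, so I = 17.5/490.2 Ω = 35.70 mA.
P = I²·R₁ = (35.70 mA)² × 220 Ω = 280 mW.

P ≈ 280 mW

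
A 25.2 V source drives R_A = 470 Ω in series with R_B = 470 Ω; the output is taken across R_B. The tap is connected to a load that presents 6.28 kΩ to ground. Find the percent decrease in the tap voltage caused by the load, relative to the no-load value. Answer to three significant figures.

The divider's output (Thévenin) resistance is R_A‖R_B = 235.0 Ω.
Fractional drop under load = R_th/(R_th + R_L) = 235.0 / (235.0 + 6280) = 0.03607.
So the output falls by 3.61 %.

3.61 %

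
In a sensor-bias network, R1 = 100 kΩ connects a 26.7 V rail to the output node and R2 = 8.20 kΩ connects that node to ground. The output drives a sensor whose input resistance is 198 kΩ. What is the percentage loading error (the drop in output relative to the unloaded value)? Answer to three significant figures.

3.69 %

The divider's output (Thévenin) resistance is R1‖R2 = 7.579 kΩ.
Fractional drop under load = R_th/(R_th + R_L) = 7.579 / (7.579 + 198) = 0.03686.
So the output falls by 3.69 %.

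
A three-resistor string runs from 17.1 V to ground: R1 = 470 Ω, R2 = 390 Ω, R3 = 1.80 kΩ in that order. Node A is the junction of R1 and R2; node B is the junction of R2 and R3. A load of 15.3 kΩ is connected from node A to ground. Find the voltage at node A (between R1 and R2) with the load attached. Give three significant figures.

V ≈ 13.7 V

Below node A the series string R2+R3 = 2190 Ω sits in parallel with the 15300 Ω load: 1916 Ω.
V_A = 17.1 × 1916/(470 + 1916) = 13.7 V.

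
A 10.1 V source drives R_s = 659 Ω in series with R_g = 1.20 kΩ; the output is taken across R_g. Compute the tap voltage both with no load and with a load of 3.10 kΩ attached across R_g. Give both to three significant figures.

Unloaded: 6.52 V; loaded: 5.73 V

Open-circuit: V = 10.1 × 1200/(659 + 1200) = 6.52 V.
With the load, R_g becomes R_g‖R_L = 865.1 Ω, so V = 10.1 × 865.1/1524 = 5.73 V.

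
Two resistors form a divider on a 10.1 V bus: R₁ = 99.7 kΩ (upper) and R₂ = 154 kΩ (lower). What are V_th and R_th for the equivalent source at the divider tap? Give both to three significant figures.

V_th is the open-circuit tap voltage: 10.1 × 154/(99.7 + 154) = 6.13 V.
With the supply zeroed, R₁ and R₂ appear in parallel from the tap: R_th = R₁‖R₂ = (99.7 × 154)/253.7 = 60.5 kΩ.

V_th = 6.13 V, R_th = 60.5 kΩ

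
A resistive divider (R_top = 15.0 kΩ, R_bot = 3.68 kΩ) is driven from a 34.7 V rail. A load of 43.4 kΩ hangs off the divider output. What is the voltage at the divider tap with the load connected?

V_out ≈ 6.40 V

The load sits in parallel with R_bot: R_bot‖R_L = (3.68 × 43.4) / (3.68 + 43.4) = 3.392 kΩ.
V_out = 34.7 × 3.392 / (15.0 + 3.392) = 34.7 × 3.392/18.39 = 6.40 V.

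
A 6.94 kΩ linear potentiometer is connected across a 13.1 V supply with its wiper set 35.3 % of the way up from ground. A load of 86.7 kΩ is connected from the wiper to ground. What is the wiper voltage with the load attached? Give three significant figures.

V ≈ 4.54 V

The wiper splits the pot into (1−α)R = 4.490 kΩ above and αR = 2.450 kΩ below.
Lower section ‖ load = 2.382 kΩ.
V_wiper = 13.1 × 2.382/(4.490 + 2.382) = 4.54 V.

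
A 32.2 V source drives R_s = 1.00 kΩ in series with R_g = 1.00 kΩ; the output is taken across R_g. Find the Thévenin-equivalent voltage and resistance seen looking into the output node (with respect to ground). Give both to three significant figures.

V_th = 16.1 V, R_th = 500 Ω

V_th is the open-circuit tap voltage: 32.2 × 1.00/(1.00 + 1.00) = 16.1 V.
With the supply zeroed, R_s and R_g appear in parallel from the tap: R_th = R_s‖R_g = (1.00 × 1.00)/2.000 = 500 Ω.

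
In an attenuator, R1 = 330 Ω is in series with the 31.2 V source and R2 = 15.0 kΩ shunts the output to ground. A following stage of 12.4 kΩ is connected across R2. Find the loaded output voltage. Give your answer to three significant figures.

V_out ≈ 29.8 V

The load sits in parallel with R2: R2‖R_L = (15000 × 12400) / (15000 + 12400) = 6788 Ω.
V_out = 31.2 × 6788 / (330 + 6788) = 31.2 × 6788/7118 = 29.8 V.
(Unloaded it would have been 30.5 V.)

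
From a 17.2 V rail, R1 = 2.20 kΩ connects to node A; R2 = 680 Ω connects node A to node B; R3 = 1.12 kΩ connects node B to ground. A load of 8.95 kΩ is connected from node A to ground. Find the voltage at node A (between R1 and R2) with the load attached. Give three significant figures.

V ≈ 6.97 V

Below node A the series string R2+R3 = 1800 Ω sits in parallel with the 8950 Ω load: 1499 Ω.
V_A = 17.2 × 1499/(2200 + 1499) = 6.97 V.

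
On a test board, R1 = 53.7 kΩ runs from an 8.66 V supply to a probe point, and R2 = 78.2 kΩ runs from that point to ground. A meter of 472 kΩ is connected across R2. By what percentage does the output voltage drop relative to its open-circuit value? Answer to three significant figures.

6.32 %

The divider's output (Thévenin) resistance is R1‖R2 = 31.84 kΩ.
Fractional drop under load = R_th/(R_th + R_L) = 31.84 / (31.84 + 472) = 0.06319.
So the output falls by 6.32 %.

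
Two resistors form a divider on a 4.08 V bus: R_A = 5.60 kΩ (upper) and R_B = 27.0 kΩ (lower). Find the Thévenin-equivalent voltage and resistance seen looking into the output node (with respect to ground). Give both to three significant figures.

V_th = 3.38 V, R_th = 4.64 kΩ

V_th is the open-circuit tap voltage: 4.08 × 27.0/(5.60 + 27.0) = 3.38 V.
With the supply zeroed, R_A and R_B appear in parallel from the tap: R_th = R_A‖R_B = (5.60 × 27.0)/32.60 = 4.64 kΩ.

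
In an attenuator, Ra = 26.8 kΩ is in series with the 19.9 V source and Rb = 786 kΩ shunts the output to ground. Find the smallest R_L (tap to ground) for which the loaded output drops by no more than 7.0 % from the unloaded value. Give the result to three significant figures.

R_L(min) ≈ 344 kΩ

Output resistance R_th = Ra‖Rb = (26.8 × 786)/812.8 = 25.92 kΩ.
The fractional drop is R_th/(R_th + R_L); requiring this ≤ 0.0700 gives R_L ≥ R_th(1/0.0700 − 1) = 25.92 × 13.29 = 344 kΩ.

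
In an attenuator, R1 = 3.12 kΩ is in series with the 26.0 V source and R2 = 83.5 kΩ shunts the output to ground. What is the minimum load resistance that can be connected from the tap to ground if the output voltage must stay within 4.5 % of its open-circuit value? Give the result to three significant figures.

Output resistance R_th = R1‖R2 = (3.12 × 83.5)/86.62 = 3.008 kΩ.
The fractional drop is R_th/(R_th + R_L); requiring this ≤ 0.0450 gives R_L ≥ R_th(1/0.0450 − 1) = 3.008 × 21.22 = 63.8 kΩ.

R_L(min) ≈ 63.8 kΩ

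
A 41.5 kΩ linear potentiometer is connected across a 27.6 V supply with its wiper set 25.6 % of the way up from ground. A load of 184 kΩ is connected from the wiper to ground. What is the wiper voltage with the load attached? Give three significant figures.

V ≈ 6.77 V

The wiper splits the pot into (1−α)R = 30.88 kΩ above and αR = 10.62 kΩ below.
Lower section ‖ load = 10.04 kΩ.
V_wiper = 27.6 × 10.04/(30.88 + 10.04) = 6.77 V.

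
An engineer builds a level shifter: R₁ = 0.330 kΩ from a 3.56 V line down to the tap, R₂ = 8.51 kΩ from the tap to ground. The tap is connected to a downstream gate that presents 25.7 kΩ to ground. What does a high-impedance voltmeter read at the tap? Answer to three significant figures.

V_out ≈ 3.39 V

The load sits in parallel with R₂: R₂‖R_L = (8510 × 25700) / (8510 + 25700) = 6393 Ω.
V_out = 3.56 × 6393 / (330 + 6393) = 3.56 × 6393/6723 = 3.39 V.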